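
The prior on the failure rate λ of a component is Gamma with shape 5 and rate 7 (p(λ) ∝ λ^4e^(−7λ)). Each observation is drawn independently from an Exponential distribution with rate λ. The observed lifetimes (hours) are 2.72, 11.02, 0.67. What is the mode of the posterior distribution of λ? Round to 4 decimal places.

The Exponential(rate=λ) likelihood is ∝ λ^n e^(−λΣtᵢ). Here n = 3 and Σtᵢ = 2.72 + 11.02 + 0.67 = 14.41.
Posterior ∝ λ^4e^(−7λ) · λ^3e^(−14.41λ) = λ^7e^(−21.41λ), i.e. Gamma(8, 21.41).
Mode = (a−1)/b = 7/21.41 ≈ 0.3270.

λ̂_MAP = 0.3270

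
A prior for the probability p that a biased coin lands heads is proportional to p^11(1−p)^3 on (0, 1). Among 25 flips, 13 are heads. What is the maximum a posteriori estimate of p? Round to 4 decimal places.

p̂_MAP = 0.6154

The prior density ∝ p^11(1−p)^3 is the kernel of Beta(12, 4).
Data: 13 successes in 25 trials. The binomial likelihood contributes p^13(1−p)^12, so the posterior is Beta(12+13, 4+12) = Beta(25, 16).
For Beta(a, b) with a, b > 1 the mode is (a−1)/(a+b−2) = 24/39 ≈ 0.6154.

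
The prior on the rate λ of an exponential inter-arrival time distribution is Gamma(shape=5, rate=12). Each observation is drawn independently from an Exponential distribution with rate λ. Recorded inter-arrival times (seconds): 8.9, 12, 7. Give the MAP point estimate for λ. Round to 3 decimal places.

The Exponential(rate=λ) likelihood is ∝ λ^n e^(−λΣtᵢ). Here n = 3 and Σtᵢ = 8.9 + 12 + 7 = 27.9.
Posterior ∝ λ^4e^(−12λ) · λ^3e^(−27.9λ) = λ^7e^(−39.9λ), i.e. Gamma(8, 39.9).
Mode = (a−1)/b = 7/39.9 ≈ 0.175.

λ̂_MAP = 0.175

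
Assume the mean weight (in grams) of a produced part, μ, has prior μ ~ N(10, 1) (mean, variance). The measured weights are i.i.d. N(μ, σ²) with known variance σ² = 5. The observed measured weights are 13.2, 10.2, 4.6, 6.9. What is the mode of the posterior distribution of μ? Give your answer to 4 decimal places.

μ̂_MAP = 9.4333

n = 4; x̄ = (13.2 + 10.2 + 4.6 + 6.9)/4 = 34.9/4 = 8.725.
For a Normal prior and Normal likelihood with known variance, the posterior is Normal; its mode equals its mean, the precision-weighted average.
Prior precision 1/σ₀² = 1/1 = 1; data precision n/σ² = 4/5 = 0.8.
μ̂ = (1·10 + 0.8·8.725) / (1 + 0.8) = 16.98/1.8 = 283/30 ≈ 9.4333.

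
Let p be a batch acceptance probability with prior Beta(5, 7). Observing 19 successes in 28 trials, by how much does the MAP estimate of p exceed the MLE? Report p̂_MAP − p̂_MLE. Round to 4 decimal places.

Posterior is Beta(24, 16); MAP = (24−1)/(40−2) = 23/38 ≈ 0.60526.
MLE ignores the prior: p̂_MLE = k/n = 19/28 ≈ 0.67857.
Difference = 23/38 − 19/28 = -39/532 ≈ -0.0733.

MAP − MLE = -0.0733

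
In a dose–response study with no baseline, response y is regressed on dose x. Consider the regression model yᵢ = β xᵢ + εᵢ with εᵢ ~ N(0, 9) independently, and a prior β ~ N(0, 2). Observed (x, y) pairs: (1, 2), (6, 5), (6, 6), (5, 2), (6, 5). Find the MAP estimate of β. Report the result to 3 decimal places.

β̂_MAP = 0.780

log p(β | y) = −Σ(yᵢ − βxᵢ)²/(2·9) − β²/(2·2) + const.
Setting the derivative to zero: Σxᵢ(yᵢ − βxᵢ)/9 − β/2 = 0, so β = Σxᵢyᵢ / (Σxᵢ² + σ²/τ²).
Σxᵢyᵢ = 1·2 + 6·5 + 6·6 + 5·2 + 6·5 = 108; Σxᵢ² = 134; σ²/τ² = 4.5.
β̂_MAP = 108 / (134 + 4.5) = 108/138.5 ≈ 0.780.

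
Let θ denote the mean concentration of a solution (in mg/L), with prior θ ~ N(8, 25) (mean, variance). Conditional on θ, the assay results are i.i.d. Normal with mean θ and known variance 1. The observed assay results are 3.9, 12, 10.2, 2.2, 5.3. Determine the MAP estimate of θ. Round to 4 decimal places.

θ̂_MAP = 6.7302

n = 5; x̄ = (3.9 + 12 + 10.2 + 2.2 + 5.3)/5 = 33.6/5 = 6.72.
For a Normal prior and Normal likelihood with known variance, the posterior is Normal; its mode equals its mean, the precision-weighted average.
Prior precision 1/σ₀² = 1/25 = 0.04; data precision n/σ² = 5/1 = 5.
θ̂ = (0.04·8 + 5·6.72) / (0.04 + 5) = 33.92/5.04 = 424/63 ≈ 6.7302.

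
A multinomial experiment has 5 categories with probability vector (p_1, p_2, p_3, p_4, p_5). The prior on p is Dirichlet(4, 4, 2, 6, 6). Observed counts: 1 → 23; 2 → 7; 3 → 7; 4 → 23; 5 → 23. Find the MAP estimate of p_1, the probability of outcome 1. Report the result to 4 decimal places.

The posterior is Dirichlet(αᵢ + nᵢ) = Dirichlet(27, 11, 9, 29, 29).
For a Dirichlet(a₁,…,a_K) with all aᵢ > 1, the mode has j-th component (aⱼ − 1)/(Σaᵢ − K).
Here Σaᵢ = 105 and K = 5, so p_1 = (27 − 1)/(105 − 5) = 26/100 ≈ 0.2600.

MAP estimate: 0.2600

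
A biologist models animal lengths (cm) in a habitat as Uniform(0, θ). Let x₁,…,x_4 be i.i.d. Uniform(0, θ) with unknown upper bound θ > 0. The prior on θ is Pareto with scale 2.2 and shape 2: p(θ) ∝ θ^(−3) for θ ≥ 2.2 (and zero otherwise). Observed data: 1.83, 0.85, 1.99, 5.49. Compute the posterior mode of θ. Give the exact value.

θ̂_MAP = 5.49

The Uniform(0, θ) likelihood is θ^(−n) for θ ≥ max(xᵢ), zero otherwise. Here max(xᵢ) = 5.49.
Posterior ∝ θ^(−3) · θ^(−4) = θ^(−7) on θ ≥ max(2.2, 5.49) = 5.49.
This density is strictly decreasing in θ, so the posterior mode lies at the lower boundary of the support.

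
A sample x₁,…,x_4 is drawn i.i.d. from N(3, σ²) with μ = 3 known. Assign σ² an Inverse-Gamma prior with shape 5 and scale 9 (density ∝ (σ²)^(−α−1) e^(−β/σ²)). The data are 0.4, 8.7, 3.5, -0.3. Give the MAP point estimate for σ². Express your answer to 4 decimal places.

Sum of squared deviations about the known mean: SS = (0.4−3)² + (8.7−3)² + (3.5−3)² + (-0.3−3)² = 50.39.
The Normal likelihood contributes (σ²)^(−n/2) exp(−SS/(2σ²)), so the posterior is Inverse-Gamma(α + n/2, β + SS/2) = Inverse-Gamma(7, 34.195).
The mode of Inverse-Gamma(a, b) is b/(a+1) = 34.195/8 ≈ 4.2744.

σ̂²_MAP = 4.2744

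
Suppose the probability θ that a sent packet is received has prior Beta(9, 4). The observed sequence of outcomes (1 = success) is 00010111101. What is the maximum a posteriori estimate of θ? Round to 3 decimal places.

θ̂_MAP = 0.636

Prior: Beta(9, 4).
Data: 6 successes in 11 trials (from the sequence). The binomial likelihood contributes θ^6(1−θ)^5, so the posterior is Beta(9+6, 4+5) = Beta(15, 9).
For Beta(a, b) with a, b > 1 the mode is (a−1)/(a+b−2) = 14/22 ≈ 0.636.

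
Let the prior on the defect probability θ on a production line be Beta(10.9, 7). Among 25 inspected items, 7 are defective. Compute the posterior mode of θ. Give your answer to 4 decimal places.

Prior: Beta(10.9, 7).
Data: 7 successes in 25 trials. The binomial likelihood contributes θ^7(1−θ)^18, so the posterior is Beta(10.9+7, 7+18) = Beta(17.9, 25).
For Beta(a, b) with a, b > 1 the mode is (a−1)/(a+b−2) = 16.9/40.9 ≈ 0.4132.

θ̂_MAP = 0.4132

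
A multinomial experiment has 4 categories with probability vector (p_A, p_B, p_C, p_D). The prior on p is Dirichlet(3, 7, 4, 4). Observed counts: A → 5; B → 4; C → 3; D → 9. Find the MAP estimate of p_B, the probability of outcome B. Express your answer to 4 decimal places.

The posterior is Dirichlet(αᵢ + nᵢ) = Dirichlet(8, 11, 7, 13).
For a Dirichlet(a₁,…,a_K) with all aᵢ > 1, the mode has j-th component (aⱼ − 1)/(Σaᵢ − K).
Here Σaᵢ = 39 and K = 4, so p_B = (11 − 1)/(39 − 4) = 10/35 ≈ 0.2857.

MAP estimate of p_B = 0.2857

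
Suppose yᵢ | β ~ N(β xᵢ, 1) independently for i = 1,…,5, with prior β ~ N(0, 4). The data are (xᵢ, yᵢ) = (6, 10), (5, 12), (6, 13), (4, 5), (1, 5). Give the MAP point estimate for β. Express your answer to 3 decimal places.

β̂_MAP = 1.952

log p(β | y) = −Σ(yᵢ − βxᵢ)²/(2·1) − β²/(2·4) + const.
Setting the derivative to zero: Σxᵢ(yᵢ − βxᵢ)/1 − β/4 = 0, so β = Σxᵢyᵢ / (Σxᵢ² + σ²/τ²).
Σxᵢyᵢ = 6·10 + 5·12 + 6·13 + 4·5 + 1·5 = 223; Σxᵢ² = 114; σ²/τ² = 0.25.
β̂_MAP = 223 / (114 + 0.25) = 223/114.25 ≈ 1.952.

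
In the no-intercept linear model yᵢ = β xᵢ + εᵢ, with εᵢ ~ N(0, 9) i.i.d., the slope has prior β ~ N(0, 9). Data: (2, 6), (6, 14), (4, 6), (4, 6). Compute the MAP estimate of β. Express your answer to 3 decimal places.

log p(β | y) = −Σ(yᵢ − βxᵢ)²/(2·9) − β²/(2·9) + const.
Setting the derivative to zero: Σxᵢ(yᵢ − βxᵢ)/9 − β/9 = 0, so β = Σxᵢyᵢ / (Σxᵢ² + σ²/τ²).
Σxᵢyᵢ = 2·6 + 6·14 + 4·6 + 4·6 = 144; Σxᵢ² = 72; σ²/τ² = 1.
β̂_MAP = 144 / (72 + 1) = 144/73 ≈ 1.973.

β̂_MAP = 1.973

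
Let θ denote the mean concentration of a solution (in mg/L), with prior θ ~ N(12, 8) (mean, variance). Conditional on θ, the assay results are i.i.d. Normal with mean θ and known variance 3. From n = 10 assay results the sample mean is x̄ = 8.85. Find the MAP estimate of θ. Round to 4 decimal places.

n = 10, x̄ = 8.85.
For a Normal prior and Normal likelihood with known variance, the posterior is Normal; its mode equals its mean, the precision-weighted average.
Prior precision 1/σ₀² = 1/8 = 0.125; data precision n/σ² = 10/3.
θ̂ = (0.125·12 + (10/3)·8.85) / (0.125 + 10/3) = 31/(83/24) = 744/83 ≈ 8.9639.

θ̂_MAP = 8.9639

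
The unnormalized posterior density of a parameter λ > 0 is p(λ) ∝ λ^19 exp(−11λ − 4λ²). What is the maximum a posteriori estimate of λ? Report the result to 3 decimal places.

ℓ'(λ) = 19/λ − 11 − 8λ. Setting this to zero and multiplying by λ: 8λ² + 11λ − 19 = 0.
λ = (−11 + √(11² + 4·8·19)) / (2·8) = (−11 + √729) / 16 = (−11 + 27)/16 = 1.
ℓ''(λ) = −19/λ² − 8 < 0, confirming a maximum.

λ̂_MAP = 1.000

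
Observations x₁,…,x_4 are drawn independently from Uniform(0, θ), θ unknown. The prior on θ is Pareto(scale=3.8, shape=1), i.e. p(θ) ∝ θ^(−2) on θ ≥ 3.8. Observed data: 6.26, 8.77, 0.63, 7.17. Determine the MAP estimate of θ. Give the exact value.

θ̂_MAP = 8.77

The Uniform(0, θ) likelihood is θ^(−n) for θ ≥ max(xᵢ), zero otherwise. Here max(xᵢ) = 8.77.
Posterior ∝ θ^(−2) · θ^(−4) = θ^(−6) on θ ≥ max(3.8, 8.77) = 8.77.
This density is strictly decreasing in θ, so the posterior mode lies at the lower boundary of the support.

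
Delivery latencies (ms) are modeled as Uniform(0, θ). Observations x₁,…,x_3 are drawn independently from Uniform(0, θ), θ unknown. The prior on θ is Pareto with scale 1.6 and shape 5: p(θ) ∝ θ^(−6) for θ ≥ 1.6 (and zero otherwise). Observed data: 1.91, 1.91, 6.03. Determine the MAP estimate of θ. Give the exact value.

θ̂_MAP = 6.03

The Uniform(0, θ) likelihood is θ^(−n) for θ ≥ max(xᵢ), zero otherwise. Here max(xᵢ) = 6.03.
Posterior ∝ θ^(−6) · θ^(−3) = θ^(−9) on θ ≥ max(1.6, 6.03) = 6.03.
This density is strictly decreasing in θ, so the posterior mode lies at the lower boundary of the support.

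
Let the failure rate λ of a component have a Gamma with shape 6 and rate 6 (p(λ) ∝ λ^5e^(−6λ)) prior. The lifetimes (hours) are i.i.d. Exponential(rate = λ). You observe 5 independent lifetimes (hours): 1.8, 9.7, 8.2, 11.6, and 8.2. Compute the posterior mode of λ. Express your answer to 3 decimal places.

The Exponential(rate=λ) likelihood is ∝ λ^n e^(−λΣtᵢ). Here n = 5 and Σtᵢ = 1.8 + 9.7 + 8.2 + 11.6 + 8.2 = 39.5.
Posterior ∝ λ^5e^(−6λ) · λ^5e^(−39.5λ) = λ^10e^(−45.5λ), i.e. Gamma(11, 45.5).
Mode = (a−1)/b = 10/45.5 ≈ 0.220.

λ̂_MAP = 0.220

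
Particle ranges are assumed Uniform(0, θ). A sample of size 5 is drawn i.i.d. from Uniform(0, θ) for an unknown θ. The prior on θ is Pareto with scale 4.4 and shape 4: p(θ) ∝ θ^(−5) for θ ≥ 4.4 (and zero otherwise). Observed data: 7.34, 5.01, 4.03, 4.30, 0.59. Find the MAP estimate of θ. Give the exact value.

θ̂_MAP = 7.34

The Uniform(0, θ) likelihood is θ^(−n) for θ ≥ max(xᵢ), zero otherwise. Here max(xᵢ) = 7.34.
Posterior ∝ θ^(−5) · θ^(−5) = θ^(−10) on θ ≥ max(4.4, 7.34) = 7.34.
This density is strictly decreasing in θ, so the posterior mode lies at the lower boundary of the support.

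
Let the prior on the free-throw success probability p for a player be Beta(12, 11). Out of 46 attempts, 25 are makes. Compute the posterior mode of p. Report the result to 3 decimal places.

p̂_MAP = 0.537

Prior: Beta(12, 11).
Data: 25 successes in 46 trials. The binomial likelihood contributes p^25(1−p)^21, so the posterior is Beta(12+25, 11+21) = Beta(37, 32).
For Beta(a, b) with a, b > 1 the mode is (a−1)/(a+b−2) = 36/67 ≈ 0.537.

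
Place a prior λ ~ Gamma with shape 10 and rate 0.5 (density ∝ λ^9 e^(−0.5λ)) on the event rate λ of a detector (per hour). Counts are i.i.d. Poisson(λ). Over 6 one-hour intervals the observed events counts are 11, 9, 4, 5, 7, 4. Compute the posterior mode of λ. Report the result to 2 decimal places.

Σxᵢ = 11+9+4+5+7+4 = 40, with n = 6.
Posterior ∝ λ^9e^(−0.5λ) · λ^40e^(−6λ) = λ^49e^(−6.5λ), i.e. Gamma(shape=50, rate=6.5).
The mode of a Gamma(a, b) with a ≥ 1 (shape–rate) is (a−1)/b = 49/6.5 ≈ 7.54.

λ̂_MAP = 7.54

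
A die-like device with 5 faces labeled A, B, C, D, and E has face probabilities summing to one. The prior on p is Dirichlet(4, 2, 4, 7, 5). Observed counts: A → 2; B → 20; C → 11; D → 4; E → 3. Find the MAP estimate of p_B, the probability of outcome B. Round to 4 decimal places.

MAP estimate of p_B = 0.3684

The posterior is Dirichlet(αᵢ + nᵢ) = Dirichlet(6, 22, 15, 11, 8).
For a Dirichlet(a₁,…,a_K) with all aᵢ > 1, the mode has j-th component (aⱼ − 1)/(Σaᵢ − K).
Here Σaᵢ = 62 and K = 5, so p_B = (22 − 1)/(62 − 5) = 21/57 ≈ 0.3684.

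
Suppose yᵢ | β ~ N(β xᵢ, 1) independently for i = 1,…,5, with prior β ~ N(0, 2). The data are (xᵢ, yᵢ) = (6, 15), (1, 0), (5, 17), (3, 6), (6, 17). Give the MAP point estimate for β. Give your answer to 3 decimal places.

β̂_MAP = 2.744

log p(β | y) = −Σ(yᵢ − βxᵢ)²/(2·1) − β²/(2·2) + const.
Setting the derivative to zero: Σxᵢ(yᵢ − βxᵢ)/1 − β/2 = 0, so β = Σxᵢyᵢ / (Σxᵢ² + σ²/τ²).
Σxᵢyᵢ = 6·15 + 1·0 + 5·17 + 3·6 + 6·17 = 295; Σxᵢ² = 107; σ²/τ² = 0.5.
β̂_MAP = 295 / (107 + 0.5) = 295/107.5 ≈ 2.744.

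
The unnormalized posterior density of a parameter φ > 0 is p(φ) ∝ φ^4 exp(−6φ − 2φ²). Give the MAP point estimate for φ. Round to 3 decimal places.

ℓ'(φ) = 4/φ − 6 − 4φ. Setting this to zero and multiplying by φ: 4φ² + 6φ − 4 = 0.
φ = (−6 + √(6² + 4·4·4)) / (2·4) = (−6 + √100) / 8 = (−6 + 10)/8 = 1/2.
ℓ''(φ) = −4/φ² − 4 < 0, confirming a maximum.

φ̂_MAP = 0.500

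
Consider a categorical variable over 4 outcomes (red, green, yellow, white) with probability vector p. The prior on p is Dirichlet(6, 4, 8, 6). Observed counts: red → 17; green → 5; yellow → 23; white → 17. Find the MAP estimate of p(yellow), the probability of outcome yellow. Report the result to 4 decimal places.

MAP estimate of p(yellow) = 0.3659

The posterior is Dirichlet(αᵢ + nᵢ) = Dirichlet(23, 9, 31, 23).
For a Dirichlet(a₁,…,a_K) with all aᵢ > 1, the mode has j-th component (aⱼ − 1)/(Σaᵢ − K).
Here Σaᵢ = 86 and K = 4, so p(yellow) = (31 − 1)/(86 − 4) = 30/82 ≈ 0.3659.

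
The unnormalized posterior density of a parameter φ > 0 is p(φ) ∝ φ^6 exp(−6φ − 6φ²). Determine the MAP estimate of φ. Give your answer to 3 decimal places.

ℓ'(φ) = 6/φ − 6 − 12φ. Setting this to zero and multiplying by φ: 12φ² + 6φ − 6 = 0.
φ = (−6 + √(6² + 4·12·6)) / (2·12) = (−6 + √324) / 24 = (−6 + 18)/24 = 1/2.
ℓ''(φ) = −6/φ² − 12 < 0, confirming a maximum.

φ̂_MAP = 0.500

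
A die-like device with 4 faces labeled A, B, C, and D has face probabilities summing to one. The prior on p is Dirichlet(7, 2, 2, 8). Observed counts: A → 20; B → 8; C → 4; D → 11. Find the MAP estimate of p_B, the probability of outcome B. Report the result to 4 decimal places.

The posterior is Dirichlet(αᵢ + nᵢ) = Dirichlet(27, 10, 6, 19).
For a Dirichlet(a₁,…,a_K) with all aᵢ > 1, the mode has j-th component (aⱼ − 1)/(Σaᵢ − K).
Here Σaᵢ = 62 and K = 4, so p_B = (10 − 1)/(62 − 4) = 9/58 ≈ 0.1552.

MAP estimate of p_B = 0.1552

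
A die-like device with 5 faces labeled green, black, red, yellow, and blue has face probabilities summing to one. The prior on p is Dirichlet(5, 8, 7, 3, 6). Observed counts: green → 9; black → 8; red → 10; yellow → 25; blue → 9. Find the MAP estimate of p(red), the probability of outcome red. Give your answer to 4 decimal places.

MAP estimate of p(red) = 0.1882

The posterior is Dirichlet(αᵢ + nᵢ) = Dirichlet(14, 16, 17, 28, 15).
For a Dirichlet(a₁,…,a_K) with all aᵢ > 1, the mode has j-th component (aⱼ − 1)/(Σaᵢ − K).
Here Σaᵢ = 90 and K = 5, so p(red) = (17 − 1)/(90 − 5) = 16/85 ≈ 0.1882.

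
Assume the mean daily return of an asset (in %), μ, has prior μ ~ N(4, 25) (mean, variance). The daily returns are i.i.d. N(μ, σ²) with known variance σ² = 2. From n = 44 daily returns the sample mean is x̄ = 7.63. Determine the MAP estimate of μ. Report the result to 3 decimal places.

μ̂_MAP = 7.623

n = 44, x̄ = 7.63.
For a Normal prior and Normal likelihood with known variance, the posterior is Normal; its mode equals its mean, the precision-weighted average.
Prior precision 1/σ₀² = 1/25 = 0.04; data precision n/σ² = 44/2 = 22.
μ̂ = (0.04·4 + 22·7.63) / (0.04 + 22) = 168.02/22.04 = 8401/1102 ≈ 7.623.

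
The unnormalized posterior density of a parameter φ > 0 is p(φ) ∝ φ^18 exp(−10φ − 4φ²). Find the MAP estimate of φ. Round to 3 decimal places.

ℓ'(φ) = 18/φ − 10 − 8φ. Setting this to zero and multiplying by φ: 8φ² + 10φ − 18 = 0.
φ = (−10 + √(10² + 4·8·18)) / (2·8) = (−10 + √676) / 16 = (−10 + 26)/16 = 1.
ℓ''(φ) = −18/φ² − 8 < 0, confirming a maximum.

φ̂_MAP = 1.000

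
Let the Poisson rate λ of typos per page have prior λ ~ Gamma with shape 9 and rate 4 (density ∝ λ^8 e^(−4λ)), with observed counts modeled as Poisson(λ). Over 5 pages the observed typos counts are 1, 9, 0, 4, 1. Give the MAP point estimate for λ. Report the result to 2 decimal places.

Σxᵢ = 1+9+0+4+1 = 15, with n = 5.
Posterior ∝ λ^8e^(−4λ) · λ^15e^(−5λ) = λ^23e^(−9λ), i.e. Gamma(shape=24, rate=9).
The mode of a Gamma(a, b) with a ≥ 1 (shape–rate) is (a−1)/b = 23/9 ≈ 2.56.

λ̂_MAP = 2.56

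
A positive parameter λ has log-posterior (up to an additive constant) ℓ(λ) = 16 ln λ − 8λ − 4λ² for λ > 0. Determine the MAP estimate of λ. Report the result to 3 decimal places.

λ̂_MAP = 1.000

ℓ'(λ) = 16/λ − 8 − 8λ. Setting this to zero and multiplying by λ: 8λ² + 8λ − 16 = 0.
λ = (−8 + √(8² + 4·8·16)) / (2·8) = (−8 + √576) / 16 = (−8 + 24)/16 = 1.
ℓ''(λ) = −16/λ² − 8 < 0, confirming a maximum.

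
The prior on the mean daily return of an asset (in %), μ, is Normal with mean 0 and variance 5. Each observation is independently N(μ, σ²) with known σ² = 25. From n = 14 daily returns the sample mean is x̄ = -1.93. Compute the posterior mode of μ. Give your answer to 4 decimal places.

n = 14, x̄ = -1.93.
For a Normal prior and Normal likelihood with known variance, the posterior is Normal; its mode equals its mean, the precision-weighted average.
Prior precision 1/σ₀² = 1/5 = 0.2; data precision n/σ² = 14/25 = 0.56.
μ̂ = (0.2·0 + 0.56·(-1.93)) / (0.2 + 0.56) = (-1.0808)/0.76 = -1351/950 ≈ -1.4221.

μ̂_MAP = -1.4221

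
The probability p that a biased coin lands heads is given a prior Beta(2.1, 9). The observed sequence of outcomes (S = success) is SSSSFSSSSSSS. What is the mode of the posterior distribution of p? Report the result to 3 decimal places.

p̂_MAP = 0.573

Prior: Beta(2.1, 9).
Data: 11 successes in 12 trials (from the sequence). The binomial likelihood contributes p^11(1−p)^1, so the posterior is Beta(2.1+11, 9+1) = Beta(13.1, 10).
For Beta(a, b) with a, b > 1 the mode is (a−1)/(a+b−2) = 12.1/21.1 ≈ 0.573.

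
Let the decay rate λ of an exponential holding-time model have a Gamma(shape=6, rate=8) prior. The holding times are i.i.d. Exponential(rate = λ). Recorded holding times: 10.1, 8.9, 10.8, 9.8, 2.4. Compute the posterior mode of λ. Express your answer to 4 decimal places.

λ̂_MAP = 0.2000

The Exponential(rate=λ) likelihood is ∝ λ^n e^(−λΣtᵢ). Here n = 5 and Σtᵢ = 10.1 + 8.9 + 10.8 + 9.8 + 2.4 = 42.
Posterior ∝ λ^5e^(−8λ) · λ^5e^(−42λ) = λ^10e^(−50λ), i.e. Gamma(11, 50).
Mode = (a−1)/b = 10/50 ≈ 0.2000.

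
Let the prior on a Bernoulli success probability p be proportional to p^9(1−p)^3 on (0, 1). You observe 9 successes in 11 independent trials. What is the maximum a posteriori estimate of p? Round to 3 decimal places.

The prior density ∝ p^9(1−p)^3 is the kernel of Beta(10, 4).
Data: 9 successes in 11 trials. The binomial likelihood contributes p^9(1−p)^2, so the posterior is Beta(10+9, 4+2) = Beta(19, 6).
For Beta(a, b) with a, b > 1 the mode is (a−1)/(a+b−2) = 18/23 ≈ 0.783.

p̂_MAP = 0.783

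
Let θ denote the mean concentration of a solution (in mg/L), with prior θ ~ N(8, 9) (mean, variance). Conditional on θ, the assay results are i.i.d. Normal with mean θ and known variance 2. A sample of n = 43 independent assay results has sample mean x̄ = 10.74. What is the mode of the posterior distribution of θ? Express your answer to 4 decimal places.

θ̂_MAP = 10.7259

n = 43, x̄ = 10.74.
For a Normal prior and Normal likelihood with known variance, the posterior is Normal; its mode equals its mean, the precision-weighted average.
Prior precision 1/σ₀² = 1/9; data precision n/σ² = 43/2 = 21.5.
θ̂ = ((1/9)·8 + 21.5·10.74) / (1/9 + 21.5) = (208619/900)/(389/18) = 208619/19450 ≈ 10.7259.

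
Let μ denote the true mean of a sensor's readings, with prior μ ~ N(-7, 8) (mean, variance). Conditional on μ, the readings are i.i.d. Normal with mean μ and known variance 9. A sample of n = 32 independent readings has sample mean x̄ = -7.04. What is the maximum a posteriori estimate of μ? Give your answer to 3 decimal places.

n = 32, x̄ = -7.04.
For a Normal prior and Normal likelihood with known variance, the posterior is Normal; its mode equals its mean, the precision-weighted average.
Prior precision 1/σ₀² = 1/8 = 0.125; data precision n/σ² = 32/9.
μ̂ = (0.125·(-7) + (32/9)·(-7.04)) / (0.125 + 32/9) = (-46631/1800)/(265/72) = -46631/6625 ≈ -7.039.

μ̂_MAP = -7.039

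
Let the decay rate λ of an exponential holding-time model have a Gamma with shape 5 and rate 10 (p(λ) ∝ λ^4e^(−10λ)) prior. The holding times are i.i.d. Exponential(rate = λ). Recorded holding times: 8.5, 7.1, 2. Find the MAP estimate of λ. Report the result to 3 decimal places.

The Exponential(rate=λ) likelihood is ∝ λ^n e^(−λΣtᵢ). Here n = 3 and Σtᵢ = 8.5 + 7.1 + 2 = 17.6.
Posterior ∝ λ^4e^(−10λ) · λ^3e^(−17.6λ) = λ^7e^(−27.6λ), i.e. Gamma(8, 27.6).
Mode = (a−1)/b = 7/27.6 ≈ 0.254.

λ̂_MAP = 0.254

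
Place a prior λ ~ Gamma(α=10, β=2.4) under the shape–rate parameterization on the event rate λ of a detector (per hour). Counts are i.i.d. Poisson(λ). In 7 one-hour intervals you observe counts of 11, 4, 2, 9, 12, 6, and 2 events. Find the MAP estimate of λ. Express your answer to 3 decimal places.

Σxᵢ = 11+4+2+9+12+6+2 = 46, with n = 7.
Posterior ∝ λ^9e^(−2.4λ) · λ^46e^(−7λ) = λ^55e^(−9.4λ), i.e. Gamma(shape=56, rate=9.4).
The mode of a Gamma(a, b) with a ≥ 1 (shape–rate) is (a−1)/b = 55/9.4 ≈ 5.851.

λ̂_MAP = 5.851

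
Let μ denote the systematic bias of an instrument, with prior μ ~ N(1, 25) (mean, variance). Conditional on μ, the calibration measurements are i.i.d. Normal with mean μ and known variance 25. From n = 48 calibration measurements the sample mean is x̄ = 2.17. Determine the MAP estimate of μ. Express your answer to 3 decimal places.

n = 48, x̄ = 2.17.
For a Normal prior and Normal likelihood with known variance, the posterior is Normal; its mode equals its mean, the precision-weighted average.
Prior precision 1/σ₀² = 1/25 = 0.04; data precision n/σ² = 48/25 = 1.92.
μ̂ = (0.04·1 + 1.92·2.17) / (0.04 + 1.92) = 4.2064/1.96 = 2629/1225 ≈ 2.146.

μ̂_MAP = 2.146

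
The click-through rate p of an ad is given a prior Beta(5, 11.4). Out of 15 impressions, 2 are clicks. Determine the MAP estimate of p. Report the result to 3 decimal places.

Prior: Beta(5, 11.4).
Data: 2 successes in 15 trials. The binomial likelihood contributes p^2(1−p)^13, so the posterior is Beta(5+2, 11.4+13) = Beta(7, 24.4).
For Beta(a, b) with a, b > 1 the mode is (a−1)/(a+b−2) = 6/29.4 ≈ 0.204.

p̂_MAP = 0.204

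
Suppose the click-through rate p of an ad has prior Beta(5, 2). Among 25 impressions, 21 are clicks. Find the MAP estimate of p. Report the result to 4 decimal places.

p̂_MAP = 0.8333

Prior: Beta(5, 2).
Data: 21 successes in 25 trials. The binomial likelihood contributes p^21(1−p)^4, so the posterior is Beta(5+21, 2+4) = Beta(26, 6).
For Beta(a, b) with a, b > 1 the mode is (a−1)/(a+b−2) = 25/30 ≈ 0.8333.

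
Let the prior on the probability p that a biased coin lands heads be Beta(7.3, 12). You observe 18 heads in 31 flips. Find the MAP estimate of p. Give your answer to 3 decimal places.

Prior: Beta(7.3, 12).
Data: 18 successes in 31 trials. The binomial likelihood contributes p^18(1−p)^13, so the posterior is Beta(7.3+18, 12+13) = Beta(25.3, 25).
For Beta(a, b) with a, b > 1 the mode is (a−1)/(a+b−2) = 24.3/48.3 ≈ 0.503.

p̂_MAP = 0.503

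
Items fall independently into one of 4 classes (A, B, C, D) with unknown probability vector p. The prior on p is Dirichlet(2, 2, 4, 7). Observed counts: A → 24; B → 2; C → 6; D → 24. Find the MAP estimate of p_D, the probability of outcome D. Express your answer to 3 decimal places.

The posterior is Dirichlet(αᵢ + nᵢ) = Dirichlet(26, 4, 10, 31).
For a Dirichlet(a₁,…,a_K) with all aᵢ > 1, the mode has j-th component (aⱼ − 1)/(Σaᵢ − K).
Here Σaᵢ = 71 and K = 4, so p_D = (31 − 1)/(71 − 4) = 30/67 ≈ 0.448.

MAP estimate of p_D = 0.448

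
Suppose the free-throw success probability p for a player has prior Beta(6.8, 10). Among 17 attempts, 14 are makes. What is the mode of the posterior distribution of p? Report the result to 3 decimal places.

p̂_MAP = 0.623

Prior: Beta(6.8, 10).
Data: 14 successes in 17 trials. The binomial likelihood contributes p^14(1−p)^3, so the posterior is Beta(6.8+14, 10+3) = Beta(20.8, 13).
For Beta(a, b) with a, b > 1 the mode is (a−1)/(a+b−2) = 19.8/31.8 ≈ 0.623.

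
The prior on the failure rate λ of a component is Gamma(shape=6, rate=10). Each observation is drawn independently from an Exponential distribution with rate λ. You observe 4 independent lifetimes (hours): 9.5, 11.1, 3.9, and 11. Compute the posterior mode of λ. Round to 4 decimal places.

λ̂_MAP = 0.1978

The Exponential(rate=λ) likelihood is ∝ λ^n e^(−λΣtᵢ). Here n = 4 and Σtᵢ = 9.5 + 11.1 + 3.9 + 11 = 35.5.
Posterior ∝ λ^5e^(−10λ) · λ^4e^(−35.5λ) = λ^9e^(−45.5λ), i.e. Gamma(10, 45.5).
Mode = (a−1)/b = 9/45.5 ≈ 0.1978.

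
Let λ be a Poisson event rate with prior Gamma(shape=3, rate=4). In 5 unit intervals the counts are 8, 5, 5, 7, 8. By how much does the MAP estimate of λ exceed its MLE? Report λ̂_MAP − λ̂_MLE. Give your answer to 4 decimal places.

MAP − MLE = -2.7111

Σxᵢ = 33. Posterior is Gamma(36, 9); MAP = (36−1)/9 = 35/9 ≈ 3.88889.
MLE = x̄ = 33/5 ≈ 6.60000.
Difference = 35/9 − 33/5 = -122/45 ≈ -2.7111.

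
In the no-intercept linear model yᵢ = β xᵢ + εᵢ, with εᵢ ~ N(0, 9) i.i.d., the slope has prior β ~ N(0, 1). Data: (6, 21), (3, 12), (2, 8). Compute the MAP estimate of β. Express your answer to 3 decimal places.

β̂_MAP = 3.069

log p(β | y) = −Σ(yᵢ − βxᵢ)²/(2·9) − β²/(2·1) + const.
Setting the derivative to zero: Σxᵢ(yᵢ − βxᵢ)/9 − β/1 = 0, so β = Σxᵢyᵢ / (Σxᵢ² + σ²/τ²).
Σxᵢyᵢ = 6·21 + 3·12 + 2·8 = 178; Σxᵢ² = 49; σ²/τ² = 9.
β̂_MAP = 178 / (49 + 9) = 178/58 ≈ 3.069.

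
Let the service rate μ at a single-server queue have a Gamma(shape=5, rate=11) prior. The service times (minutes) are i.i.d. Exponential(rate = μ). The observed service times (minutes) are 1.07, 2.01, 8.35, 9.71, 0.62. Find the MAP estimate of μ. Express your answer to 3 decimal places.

μ̂_MAP = 0.275

The Exponential(rate=μ) likelihood is ∝ μ^n e^(−μΣtᵢ). Here n = 5 and Σtᵢ = 1.07 + 2.01 + 8.35 + 9.71 + 0.62 = 21.76.
Posterior ∝ μ^4e^(−11μ) · μ^5e^(−21.76μ) = μ^9e^(−32.76μ), i.e. Gamma(10, 32.76).
Mode = (a−1)/b = 9/32.76 ≈ 0.275.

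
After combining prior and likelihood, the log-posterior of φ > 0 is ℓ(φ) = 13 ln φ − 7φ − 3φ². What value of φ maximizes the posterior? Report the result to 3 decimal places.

ℓ'(φ) = 13/φ − 7 − 6φ. Setting this to zero and multiplying by φ: 6φ² + 7φ − 13 = 0.
φ = (−7 + √(7² + 4·6·13)) / (2·6) = (−7 + √361) / 12 = (−7 + 19)/12 = 1.
ℓ''(φ) = −13/φ² − 6 < 0, confirming a maximum.

φ̂_MAP = 1.000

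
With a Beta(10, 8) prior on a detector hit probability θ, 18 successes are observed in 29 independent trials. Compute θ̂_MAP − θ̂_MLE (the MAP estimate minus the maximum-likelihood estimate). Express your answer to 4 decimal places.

Posterior is Beta(28, 19); MAP = (28−1)/(47−2) = 27/45 ≈ 0.60000.
MLE ignores the prior: θ̂_MLE = k/n = 18/29 ≈ 0.62069.
Difference = 27/45 − 18/29 = -3/145 ≈ -0.0207.

MAP − MLE = -0.0207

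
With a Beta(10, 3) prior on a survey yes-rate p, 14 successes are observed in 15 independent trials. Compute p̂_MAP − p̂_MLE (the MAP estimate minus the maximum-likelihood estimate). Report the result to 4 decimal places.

Posterior is Beta(24, 4); MAP = (24−1)/(28−2) = 23/26 ≈ 0.88462.
MLE ignores the prior: p̂_MLE = k/n = 14/15 ≈ 0.93333.
Difference = 23/26 − 14/15 = -19/390 ≈ -0.0487.

MAP − MLE = -0.0487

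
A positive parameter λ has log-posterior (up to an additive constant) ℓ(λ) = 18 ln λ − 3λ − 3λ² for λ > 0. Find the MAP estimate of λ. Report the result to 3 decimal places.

λ̂_MAP = 1.500

ℓ'(λ) = 18/λ − 3 − 6λ. Setting this to zero and multiplying by λ: 6λ² + 3λ − 18 = 0.
λ = (−3 + √(3² + 4·6·18)) / (2·6) = (−3 + √441) / 12 = (−3 + 21)/12 = 3/2.
ℓ''(λ) = −18/λ² − 6 < 0, confirming a maximum.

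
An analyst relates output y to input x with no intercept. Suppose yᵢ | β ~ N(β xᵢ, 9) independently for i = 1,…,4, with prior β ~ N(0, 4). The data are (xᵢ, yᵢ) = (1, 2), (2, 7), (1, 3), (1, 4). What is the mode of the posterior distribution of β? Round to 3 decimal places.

β̂_MAP = 2.486

log p(β | y) = −Σ(yᵢ − βxᵢ)²/(2·9) − β²/(2·4) + const.
Setting the derivative to zero: Σxᵢ(yᵢ − βxᵢ)/9 − β/4 = 0, so β = Σxᵢyᵢ / (Σxᵢ² + σ²/τ²).
Σxᵢyᵢ = 1·2 + 2·7 + 1·3 + 1·4 = 23; Σxᵢ² = 7; σ²/τ² = 2.25.
β̂_MAP = 23 / (7 + 2.25) = 23/9.25 ≈ 2.486.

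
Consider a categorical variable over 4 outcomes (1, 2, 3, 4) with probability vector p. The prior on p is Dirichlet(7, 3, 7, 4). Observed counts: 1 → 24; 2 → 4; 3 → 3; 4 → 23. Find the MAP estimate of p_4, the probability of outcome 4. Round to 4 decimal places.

The posterior is Dirichlet(αᵢ + nᵢ) = Dirichlet(31, 7, 10, 27).
For a Dirichlet(a₁,…,a_K) with all aᵢ > 1, the mode has j-th component (aⱼ − 1)/(Σaᵢ − K).
Here Σaᵢ = 75 and K = 4, so p_4 = (27 − 1)/(75 − 4) = 26/71 ≈ 0.3662.

MAP estimate: 0.3662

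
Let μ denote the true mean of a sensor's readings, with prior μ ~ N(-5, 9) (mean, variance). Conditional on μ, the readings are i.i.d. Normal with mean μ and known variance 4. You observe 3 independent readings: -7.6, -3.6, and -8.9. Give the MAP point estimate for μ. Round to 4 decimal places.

n = 3; x̄ = ((-7.6) + (-3.6) + (-8.9))/3 = -20.1/3 = -6.7.
For a Normal prior and Normal likelihood with known variance, the posterior is Normal; its mode equals its mean, the precision-weighted average.
Prior precision 1/σ₀² = 1/9; data precision n/σ² = 3/4 = 0.75.
μ̂ = ((1/9)·(-5) + 0.75·(-6.7)) / (1/9 + 0.75) = (-2009/360)/(31/36) = -2009/310 ≈ -6.4806.

μ̂_MAP = -6.4806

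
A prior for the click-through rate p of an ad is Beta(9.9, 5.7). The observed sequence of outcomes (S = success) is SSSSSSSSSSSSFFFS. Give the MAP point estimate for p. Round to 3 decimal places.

p̂_MAP = 0.740

Prior: Beta(9.9, 5.7).
Data: 13 successes in 16 trials (from the sequence). The binomial likelihood contributes p^13(1−p)^3, so the posterior is Beta(9.9+13, 5.7+3) = Beta(22.9, 8.7).
For Beta(a, b) with a, b > 1 the mode is (a−1)/(a+b−2) = 21.9/29.6 ≈ 0.740.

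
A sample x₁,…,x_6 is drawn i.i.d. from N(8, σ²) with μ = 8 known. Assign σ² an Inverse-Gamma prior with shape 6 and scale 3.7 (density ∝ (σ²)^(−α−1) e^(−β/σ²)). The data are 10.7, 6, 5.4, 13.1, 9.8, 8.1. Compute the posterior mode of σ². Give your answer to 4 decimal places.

σ̂²_MAP = 2.7355

Sum of squared deviations about the known mean: SS = (10.7−8)² + (6−8)² + (5.4−8)² + (13.1−8)² + (9.8−8)² + (8.1−8)² = 47.31.
The Normal likelihood contributes (σ²)^(−n/2) exp(−SS/(2σ²)), so the posterior is Inverse-Gamma(α + n/2, β + SS/2) = Inverse-Gamma(9, 27.355).
The mode of Inverse-Gamma(a, b) is b/(a+1) = 27.355/10 ≈ 2.7355.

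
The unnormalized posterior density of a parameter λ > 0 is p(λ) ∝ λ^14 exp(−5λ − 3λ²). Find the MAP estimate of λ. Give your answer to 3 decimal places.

λ̂_MAP = 1.167

ℓ'(λ) = 14/λ − 5 − 6λ. Setting this to zero and multiplying by λ: 6λ² + 5λ − 14 = 0.
λ = (−5 + √(5² + 4·6·14)) / (2·6) = (−5 + √361) / 12 = (−5 + 19)/12 = 7/6.
ℓ''(λ) = −14/λ² − 6 < 0, confirming a maximum.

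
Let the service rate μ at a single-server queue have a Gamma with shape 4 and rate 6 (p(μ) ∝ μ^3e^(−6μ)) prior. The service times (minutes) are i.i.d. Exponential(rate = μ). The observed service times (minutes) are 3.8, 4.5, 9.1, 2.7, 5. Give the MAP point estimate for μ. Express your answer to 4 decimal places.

μ̂_MAP = 0.2572

The Exponential(rate=μ) likelihood is ∝ μ^n e^(−μΣtᵢ). Here n = 5 and Σtᵢ = 3.8 + 4.5 + 9.1 + 2.7 + 5 = 25.1.
Posterior ∝ μ^3e^(−6μ) · μ^5e^(−25.1μ) = μ^8e^(−31.1μ), i.e. Gamma(9, 31.1).
Mode = (a−1)/b = 8/31.1 ≈ 0.2572.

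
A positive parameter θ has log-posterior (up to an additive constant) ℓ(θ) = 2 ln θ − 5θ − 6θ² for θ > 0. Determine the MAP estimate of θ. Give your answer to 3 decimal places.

ℓ'(θ) = 2/θ − 5 − 12θ. Setting this to zero and multiplying by θ: 12θ² + 5θ − 2 = 0.
θ = (−5 + √(5² + 4·12·2)) / (2·12) = (−5 + √121) / 24 = (−5 + 11)/24 = 1/4.
ℓ''(θ) = −2/θ² − 12 < 0, confirming a maximum.

θ̂_MAP = 0.250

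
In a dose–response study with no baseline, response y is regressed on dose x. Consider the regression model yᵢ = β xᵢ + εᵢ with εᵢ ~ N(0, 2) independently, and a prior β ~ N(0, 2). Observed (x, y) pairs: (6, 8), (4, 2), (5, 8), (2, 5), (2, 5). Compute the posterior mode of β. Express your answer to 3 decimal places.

β̂_MAP = 1.349

log p(β | y) = −Σ(yᵢ − βxᵢ)²/(2·2) − β²/(2·2) + const.
Setting the derivative to zero: Σxᵢ(yᵢ − βxᵢ)/2 − β/2 = 0, so β = Σxᵢyᵢ / (Σxᵢ² + σ²/τ²).
Σxᵢyᵢ = 6·8 + 4·2 + 5·8 + 2·5 + 2·5 = 116; Σxᵢ² = 85; σ²/τ² = 1.
β̂_MAP = 116 / (85 + 1) = 116/86 ≈ 1.349.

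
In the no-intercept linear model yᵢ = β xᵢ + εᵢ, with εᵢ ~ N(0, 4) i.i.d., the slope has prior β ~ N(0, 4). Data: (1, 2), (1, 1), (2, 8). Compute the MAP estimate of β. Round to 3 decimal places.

β̂_MAP = 2.714

log p(β | y) = −Σ(yᵢ − βxᵢ)²/(2·4) − β²/(2·4) + const.
Setting the derivative to zero: Σxᵢ(yᵢ − βxᵢ)/4 − β/4 = 0, so β = Σxᵢyᵢ / (Σxᵢ² + σ²/τ²).
Σxᵢyᵢ = 1·2 + 1·1 + 2·8 = 19; Σxᵢ² = 6; σ²/τ² = 1.
β̂_MAP = 19 / (6 + 1) = 19/7 ≈ 2.714.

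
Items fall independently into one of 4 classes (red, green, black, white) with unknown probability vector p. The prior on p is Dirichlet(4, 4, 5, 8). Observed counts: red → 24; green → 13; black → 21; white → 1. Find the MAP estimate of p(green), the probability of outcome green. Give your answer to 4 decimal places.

MAP estimate of p(green) = 0.2105

The posterior is Dirichlet(αᵢ + nᵢ) = Dirichlet(28, 17, 26, 9).
For a Dirichlet(a₁,…,a_K) with all aᵢ > 1, the mode has j-th component (aⱼ − 1)/(Σaᵢ − K).
Here Σaᵢ = 80 and K = 4, so p(green) = (17 − 1)/(80 − 4) = 16/76 ≈ 0.2105.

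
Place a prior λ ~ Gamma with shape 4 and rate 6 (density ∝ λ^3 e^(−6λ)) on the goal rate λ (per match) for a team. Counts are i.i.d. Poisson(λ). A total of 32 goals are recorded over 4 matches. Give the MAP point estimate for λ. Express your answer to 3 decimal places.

λ̂_MAP = 3.500

Σxᵢ = 32, n = 4.
Posterior ∝ λ^3e^(−6λ) · λ^32e^(−4λ) = λ^35e^(−10λ), i.e. Gamma(shape=36, rate=10).
The mode of a Gamma(a, b) with a ≥ 1 (shape–rate) is (a−1)/b = 35/10 ≈ 3.500.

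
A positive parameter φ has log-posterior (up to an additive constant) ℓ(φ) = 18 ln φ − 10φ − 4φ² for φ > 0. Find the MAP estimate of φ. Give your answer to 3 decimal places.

φ̂_MAP = 1.000

ℓ'(φ) = 18/φ − 10 − 8φ. Setting this to zero and multiplying by φ: 8φ² + 10φ − 18 = 0.
φ = (−10 + √(10² + 4·8·18)) / (2·8) = (−10 + √676) / 16 = (−10 + 26)/16 = 1.
ℓ''(φ) = −18/φ² − 8 < 0, confirming a maximum.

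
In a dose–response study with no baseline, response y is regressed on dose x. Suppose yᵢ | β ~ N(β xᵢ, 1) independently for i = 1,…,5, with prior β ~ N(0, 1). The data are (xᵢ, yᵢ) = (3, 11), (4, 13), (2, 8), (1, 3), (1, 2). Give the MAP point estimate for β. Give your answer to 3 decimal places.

β̂_MAP = 3.313

log p(β | y) = −Σ(yᵢ − βxᵢ)²/(2·1) − β²/(2·1) + const.
Setting the derivative to zero: Σxᵢ(yᵢ − βxᵢ)/1 − β/1 = 0, so β = Σxᵢyᵢ / (Σxᵢ² + σ²/τ²).
Σxᵢyᵢ = 3·11 + 4·13 + 2·8 + 1·3 + 1·2 = 106; Σxᵢ² = 31; σ²/τ² = 1.
β̂_MAP = 106 / (31 + 1) = 106/32 ≈ 3.313.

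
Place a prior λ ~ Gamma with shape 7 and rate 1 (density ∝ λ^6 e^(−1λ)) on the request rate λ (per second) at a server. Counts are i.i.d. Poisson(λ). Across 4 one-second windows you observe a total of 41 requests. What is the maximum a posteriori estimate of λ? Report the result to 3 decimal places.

Σxᵢ = 41, n = 4.
Posterior ∝ λ^6e^(−1λ) · λ^41e^(−4λ) = λ^47e^(−5λ), i.e. Gamma(shape=48, rate=5).
The mode of a Gamma(a, b) with a ≥ 1 (shape–rate) is (a−1)/b = 47/5 ≈ 9.400.

λ̂_MAP = 9.400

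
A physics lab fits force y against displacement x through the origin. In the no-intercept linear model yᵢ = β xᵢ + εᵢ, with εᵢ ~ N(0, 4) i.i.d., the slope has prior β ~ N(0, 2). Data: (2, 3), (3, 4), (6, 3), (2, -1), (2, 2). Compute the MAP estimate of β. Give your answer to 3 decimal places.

β̂_MAP = 0.644

log p(β | y) = −Σ(yᵢ − βxᵢ)²/(2·4) − β²/(2·2) + const.
Setting the derivative to zero: Σxᵢ(yᵢ − βxᵢ)/4 − β/2 = 0, so β = Σxᵢyᵢ / (Σxᵢ² + σ²/τ²).
Σxᵢyᵢ = 2·3 + 3·4 + 6·3 + 2·(-1) + 2·2 = 38; Σxᵢ² = 57; σ²/τ² = 2.
β̂_MAP = 38 / (57 + 2) = 38/59 ≈ 0.644.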